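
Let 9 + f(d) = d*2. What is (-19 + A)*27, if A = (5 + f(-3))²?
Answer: 2187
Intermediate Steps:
f(d) = -9 + 2*d (f(d) = -9 + d*2 = -9 + 2*d)
A = 100 (A = (5 + (-9 + 2*(-3)))² = (5 + (-9 - 6))² = (5 - 15)² = (-10)² = 100)
(-19 + A)*27 = (-19 + 100)*27 = 81*27 = 2187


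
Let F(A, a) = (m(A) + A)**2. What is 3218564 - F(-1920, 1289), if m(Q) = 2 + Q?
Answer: -11511680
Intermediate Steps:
F(A, a) = (2 + 2*A)**2 (F(A, a) = ((2 + A) + A)**2 = (2 + 2*A)**2)
3218564 - F(-1920, 1289) = 3218564 - 4*(1 - 1920)**2 = 3218564 - 4*(-1919)**2 = 3218564 - 4*3682561 = 3218564 - 1*14730244 = 3218564 - 14730244 = -11511680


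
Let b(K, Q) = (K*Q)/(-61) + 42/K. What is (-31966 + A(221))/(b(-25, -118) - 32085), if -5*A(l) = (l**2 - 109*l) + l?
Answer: 56364915/49005937 ≈ 1.1502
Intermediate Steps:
b(K, Q) = 42/K - K*Q/61 (b(K, Q) = (K*Q)*(-1/61) + 42/K = -K*Q/61 + 42/K = 42/K - K*Q/61)
A(l) = -l**2/5 + 108*l/5 (A(l) = -((l**2 - 109*l) + l)/5 = -(l**2 - 108*l)/5 = -l**2/5 + 108*l/5)
(-31966 + A(221))/(b(-25, -118) - 32085) = (-31966 + (1/5)*221*(108 - 1*221))/((42/(-25) - 1/61*(-25)*(-118)) - 32085) = (-31966 + (1/5)*221*(108 - 221))/((42*(-1/25) - 2950/61) - 32085) = (-31966 + (1/5)*221*(-113))/((-42/25 - 2950/61) - 32085) = (-31966 - 24973/5)/(-76312/1525 - 32085) = -184803/(5*(-49005937/1525)) = -184803/5*(-1525/49005937) = 56364915/49005937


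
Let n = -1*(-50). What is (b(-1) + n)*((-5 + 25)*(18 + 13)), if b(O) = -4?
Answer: 28520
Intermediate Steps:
n = 50
(b(-1) + n)*((-5 + 25)*(18 + 13)) = (-4 + 50)*((-5 + 25)*(18 + 13)) = 46*(20*31) = 46*620 = 28520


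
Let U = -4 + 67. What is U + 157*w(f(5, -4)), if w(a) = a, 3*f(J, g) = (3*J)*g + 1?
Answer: -9074/3 ≈ -3024.7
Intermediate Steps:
f(J, g) = 1/3 + J*g (f(J, g) = ((3*J)*g + 1)/3 = (3*J*g + 1)/3 = (1 + 3*J*g)/3 = 1/3 + J*g)
U = 63
U + 157*w(f(5, -4)) = 63 + 157*(1/3 + 5*(-4)) = 63 + 157*(1/3 - 20) = 63 + 157*(-59/3) = 63 - 9263/3 = -9074/3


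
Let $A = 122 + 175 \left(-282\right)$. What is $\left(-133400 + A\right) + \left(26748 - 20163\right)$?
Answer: $-176043$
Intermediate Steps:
$A = -49228$ ($A = 122 - 49350 = -49228$)
$\left(-133400 + A\right) + \left(26748 - 20163\right) = \left(-133400 - 49228\right) + \left(26748 - 20163\right) = -182628 + \left(26748 - 20163\right) = -182628 + 6585 = -176043$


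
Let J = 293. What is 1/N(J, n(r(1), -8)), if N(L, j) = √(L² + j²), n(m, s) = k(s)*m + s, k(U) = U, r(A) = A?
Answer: √86105/86105 ≈ 0.0034079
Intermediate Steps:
n(m, s) = s + m*s (n(m, s) = s*m + s = m*s + s = s + m*s)
1/N(J, n(r(1), -8)) = 1/(√(293² + (-8*(1 + 1))²)) = 1/(√(85849 + (-8*2)²)) = 1/(√(85849 + (-16)²)) = 1/(√(85849 + 256)) = 1/(√86105) = √86105/86105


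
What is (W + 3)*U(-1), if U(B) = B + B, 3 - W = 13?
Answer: 14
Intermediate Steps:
W = -10 (W = 3 - 1*13 = 3 - 13 = -10)
U(B) = 2*B
(W + 3)*U(-1) = (-10 + 3)*(2*(-1)) = -7*(-2) = 14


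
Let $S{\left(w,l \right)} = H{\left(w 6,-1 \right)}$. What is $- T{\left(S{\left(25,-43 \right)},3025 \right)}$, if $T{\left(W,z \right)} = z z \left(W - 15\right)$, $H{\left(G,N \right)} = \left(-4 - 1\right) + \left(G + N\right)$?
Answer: $-1180430625$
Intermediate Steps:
$H{\left(G,N \right)} = -5 + G + N$ ($H{\left(G,N \right)} = -5 + \left(G + N\right) = -5 + G + N$)
$S{\left(w,l \right)} = -6 + 6 w$ ($S{\left(w,l \right)} = -5 + w 6 - 1 = -5 + 6 w - 1 = -6 + 6 w$)
$T{\left(W,z \right)} = z^{2} \left(-15 + W\right)$
$- T{\left(S{\left(25,-43 \right)},3025 \right)} = - 3025^{2} \left(-15 + \left(-6 + 6 \cdot 25\right)\right) = - 9150625 \left(-15 + \left(-6 + 150\right)\right) = - 9150625 \left(-15 + 144\right) = - 9150625 \cdot 129 = \left(-1\right) 1180430625 = -1180430625$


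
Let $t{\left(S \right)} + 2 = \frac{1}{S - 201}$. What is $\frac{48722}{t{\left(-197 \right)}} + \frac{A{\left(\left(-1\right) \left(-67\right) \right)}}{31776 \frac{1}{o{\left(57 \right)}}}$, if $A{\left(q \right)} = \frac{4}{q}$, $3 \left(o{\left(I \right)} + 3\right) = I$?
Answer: $- \frac{1290126304442}{53025207} \approx -24330.0$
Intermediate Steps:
$o{\left(I \right)} = -3 + \frac{I}{3}$
$t{\left(S \right)} = -2 + \frac{1}{-201 + S}$ ($t{\left(S \right)} = -2 + \frac{1}{S - 201} = -2 + \frac{1}{-201 + S}$)
$\frac{48722}{t{\left(-197 \right)}} + \frac{A{\left(\left(-1\right) \left(-67\right) \right)}}{31776 \frac{1}{o{\left(57 \right)}}} = \frac{48722}{\frac{1}{-201 - 197} \left(403 - -394\right)} + \frac{4 \frac{1}{\left(-1\right) \left(-67\right)}}{31776 \frac{1}{-3 + \frac{1}{3} \cdot 57}} = \frac{48722}{\frac{1}{-398} \left(403 + 394\right)} + \frac{4 \cdot \frac{1}{67}}{31776 \frac{1}{-3 + 19}} = \frac{48722}{\left(- \frac{1}{398}\right) 797} + \frac{4 \cdot \frac{1}{67}}{31776 \cdot \frac{1}{16}} = \frac{48722}{- \frac{797}{398}} + \frac{4}{67 \cdot 31776 \cdot \frac{1}{16}} = 48722 \left(- \frac{398}{797}\right) + \frac{4}{67 \cdot 1986} = - \frac{19391356}{797} + \frac{4}{67} \cdot \frac{1}{1986} = - \frac{19391356}{797} + \frac{2}{66531} = - \frac{1290126304442}{53025207}$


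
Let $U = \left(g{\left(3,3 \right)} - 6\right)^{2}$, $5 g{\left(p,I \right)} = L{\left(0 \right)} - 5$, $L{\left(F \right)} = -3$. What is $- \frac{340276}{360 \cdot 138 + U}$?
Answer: $- \frac{2126725}{310861} \approx -6.8414$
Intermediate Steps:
$g{\left(p,I \right)} = - \frac{8}{5}$ ($g{\left(p,I \right)} = \frac{-3 - 5}{5} = \frac{1}{5} \left(-8\right) = - \frac{8}{5}$)
$U = \frac{1444}{25}$ ($U = \left(- \frac{8}{5} - 6\right)^{2} = \left(- \frac{38}{5}\right)^{2} = \frac{1444}{25} \approx 57.76$)
$- \frac{340276}{360 \cdot 138 + U} = - \frac{340276}{360 \cdot 138 + \frac{1444}{25}} = - \frac{340276}{49680 + \frac{1444}{25}} = - \frac{340276}{\frac{1243444}{25}} = \left(-340276\right) \frac{25}{1243444} = - \frac{2126725}{310861}$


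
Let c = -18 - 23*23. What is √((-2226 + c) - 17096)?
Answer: I*√19869 ≈ 140.96*I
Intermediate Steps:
c = -547 (c = -18 - 529 = -547)
√((-2226 + c) - 17096) = √((-2226 - 547) - 17096) = √(-2773 - 17096) = √(-19869) = I*√19869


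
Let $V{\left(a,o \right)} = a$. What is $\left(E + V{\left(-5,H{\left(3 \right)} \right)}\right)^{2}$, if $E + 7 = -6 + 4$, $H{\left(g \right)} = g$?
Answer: $196$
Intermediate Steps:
$E = -9$ ($E = -7 + \left(-6 + 4\right) = -7 - 2 = -9$)
$\left(E + V{\left(-5,H{\left(3 \right)} \right)}\right)^{2} = \left(-9 - 5\right)^{2} = \left(-14\right)^{2} = 196$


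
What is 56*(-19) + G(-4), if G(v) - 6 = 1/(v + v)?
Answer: -8465/8 ≈ -1058.1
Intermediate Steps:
G(v) = 6 + 1/(2*v) (G(v) = 6 + 1/(v + v) = 6 + 1/(2*v))
56*(-19) + G(-4) = 56*(-19) + (6 + (1/2)/(-4)) = -1064 + (6 + (1/2)*(-1/4)) = -1064 + (6 - 1/8) = -1064 + 47/8 = -8465/8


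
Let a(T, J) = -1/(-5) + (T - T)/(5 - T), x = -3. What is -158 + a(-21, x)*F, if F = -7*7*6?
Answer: -1084/5 ≈ -216.80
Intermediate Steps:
F = -294 (F = -49*6 = -294)
a(T, J) = 1/5 (a(T, J) = -1*(-1/5) + 0/(5 - T) = 1/5 + 0 = 1/5)
-158 + a(-21, x)*F = -158 + (1/5)*(-294) = -158 - 294/5 = -1084/5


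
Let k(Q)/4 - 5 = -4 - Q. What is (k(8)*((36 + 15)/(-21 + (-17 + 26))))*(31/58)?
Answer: 3689/58 ≈ 63.603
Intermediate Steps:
k(Q) = 4 - 4*Q (k(Q) = 20 + 4*(-4 - Q) = 20 + (-16 - 4*Q) = 4 - 4*Q)
(k(8)*((36 + 15)/(-21 + (-17 + 26))))*(31/58) = ((4 - 4*8)*((36 + 15)/(-21 + (-17 + 26))))*(31/58) = ((4 - 32)*(51/(-21 + 9)))*(31*(1/58)) = -1428/(-12)*(31/58) = -1428*(-1)/12*(31/58) = -28*(-17/4)*(31/58) = 119*(31/58) = 3689/58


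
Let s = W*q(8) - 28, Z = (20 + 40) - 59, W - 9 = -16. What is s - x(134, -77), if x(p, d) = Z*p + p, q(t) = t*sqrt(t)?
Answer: -296 - 112*sqrt(2) ≈ -454.39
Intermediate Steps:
W = -7 (W = 9 - 16 = -7)
q(t) = t**(3/2)
Z = 1 (Z = 60 - 59 = 1)
s = -28 - 112*sqrt(2) (s = -112*sqrt(2) - 28 = -28 - 112*sqrt(2) ≈ -186.39)
x(p, d) = 2*p (x(p, d) = 1*p + p = p + p = 2*p)
s - x(134, -77) = (-28 - 112*sqrt(2)) - 2*134 = (-28 - 112*sqrt(2)) - 1*268 = (-28 - 112*sqrt(2)) - 268 = -296 - 112*sqrt(2)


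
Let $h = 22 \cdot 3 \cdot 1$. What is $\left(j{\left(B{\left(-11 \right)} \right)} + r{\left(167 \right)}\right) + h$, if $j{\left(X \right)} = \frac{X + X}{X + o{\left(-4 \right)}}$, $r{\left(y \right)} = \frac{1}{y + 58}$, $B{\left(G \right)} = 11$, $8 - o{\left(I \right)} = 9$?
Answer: $\frac{15346}{225} \approx 68.204$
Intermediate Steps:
$h = 66$ ($h = 66 \cdot 1 = 66$)
$o{\left(I \right)} = -1$ ($o{\left(I \right)} = 8 - 9 = -1$)
$r{\left(y \right)} = \frac{1}{58 + y}$
$j{\left(X \right)} = \frac{2 X}{-1 + X}$ ($j{\left(X \right)} = \frac{X + X}{X - 1} = \frac{2 X}{-1 + X}$)
$\left(j{\left(B{\left(-11 \right)} \right)} + r{\left(167 \right)}\right) + h = \left(2 \cdot 11 \frac{1}{-1 + 11} + \frac{1}{58 + 167}\right) + 66 = \left(2 \cdot 11 \cdot \frac{1}{10} + \frac{1}{225}\right) + 66 = \left(\frac{11}{5} + \frac{1}{225}\right) + 66 = \frac{496}{225} + 66 = \frac{15346}{225}$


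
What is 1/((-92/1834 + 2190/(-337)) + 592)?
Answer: 309029/180921436 ≈ 0.0017081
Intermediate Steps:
1/((-92/1834 + 2190/(-337)) + 592) = 1/((-92*1/1834 + 2190*(-1/337)) + 592) = 1/((-46/917 - 2190/337) + 592) = 1/(-2023732/309029 + 592) = 1/(180921436/309029) = 309029/180921436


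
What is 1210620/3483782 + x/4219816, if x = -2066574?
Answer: -522724914237/3675229756028 ≈ -0.14223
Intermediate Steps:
1210620/3483782 + x/4219816 = 1210620/3483782 - 2066574/4219816 = 1210620*(1/3483782) - 2066574*1/4219816 = 605310/1741891 - 1033287/2109908 = -522724914237/3675229756028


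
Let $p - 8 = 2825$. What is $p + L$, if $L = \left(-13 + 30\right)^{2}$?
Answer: $3122$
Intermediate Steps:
$p = 2833$ ($p = 8 + 2825 = 2833$)
$L = 289$ ($L = 17^{2} = 289$)
$p + L = 2833 + 289 = 3122$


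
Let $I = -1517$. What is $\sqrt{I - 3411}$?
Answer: $8 i \sqrt{77} \approx 70.2 i$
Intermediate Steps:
$\sqrt{I - 3411} = \sqrt{-1517 - 3411} = \sqrt{-4928} = 8 i \sqrt{77}$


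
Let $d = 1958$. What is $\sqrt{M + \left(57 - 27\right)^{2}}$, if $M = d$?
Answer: $\sqrt{2858} \approx 53.46$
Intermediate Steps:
$M = 1958$
$\sqrt{M + \left(57 - 27\right)^{2}} = \sqrt{1958 + \left(57 - 27\right)^{2}} = \sqrt{1958 + 30^{2}} = \sqrt{1958 + 900} = \sqrt{2858}$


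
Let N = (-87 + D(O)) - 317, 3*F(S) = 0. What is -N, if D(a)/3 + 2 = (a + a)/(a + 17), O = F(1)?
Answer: 410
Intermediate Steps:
F(S) = 0 (F(S) = (⅓)*0 = 0)
O = 0
D(a) = -6 + 6*a/(17 + a) (D(a) = -6 + 3*((a + a)/(a + 17)) = -6 + 3*((2*a)/(17 + a)) = -6 + 3*(2*a/(17 + a)) = -6 + 6*a/(17 + a))
N = -410 (N = (-87 - 102/(17 + 0)) - 317 = (-87 - 102/17) - 317 = (-87 - 102*1/17) - 317 = (-87 - 6) - 317 = -93 - 317 = -410)
-N = -1*(-410) = 410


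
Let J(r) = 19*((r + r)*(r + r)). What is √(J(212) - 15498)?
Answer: √3400246 ≈ 1844.0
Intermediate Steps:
J(r) = 76*r² (J(r) = 19*((2*r)*(2*r)) = 19*(4*r²) = 76*r²)
√(J(212) - 15498) = √(76*212² - 15498) = √(76*44944 - 15498) = √(3415744 - 15498) = √3400246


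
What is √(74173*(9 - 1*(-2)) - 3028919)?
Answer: 2*I*√553254 ≈ 1487.6*I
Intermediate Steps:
√(74173*(9 - 1*(-2)) - 3028919) = √(74173*(9 + 2) - 3028919) = √(74173*11 - 3028919) = √(815903 - 3028919) = √(-2213016) = 2*I*√553254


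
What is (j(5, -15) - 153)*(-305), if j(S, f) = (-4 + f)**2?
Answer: -63440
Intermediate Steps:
(j(5, -15) - 153)*(-305) = ((-4 - 15)**2 - 153)*(-305) = ((-19)**2 - 153)*(-305) = (361 - 153)*(-305) = 208*(-305) = -63440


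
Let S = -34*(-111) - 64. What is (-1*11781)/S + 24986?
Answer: 13240897/530 ≈ 24983.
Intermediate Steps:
S = 3710 (S = 3774 - 64 = 3710)
(-1*11781)/S + 24986 = -1*11781/3710 + 24986 = -11781*1/3710 + 24986 = -1683/530 + 24986 = 13240897/530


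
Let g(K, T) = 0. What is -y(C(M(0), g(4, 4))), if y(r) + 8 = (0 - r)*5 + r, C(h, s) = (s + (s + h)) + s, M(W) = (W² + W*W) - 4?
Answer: -8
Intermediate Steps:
M(W) = -4 + 2*W² (M(W) = (W² + W²) - 4 = 2*W² - 4 = -4 + 2*W²)
C(h, s) = h + 3*s (C(h, s) = (s + (h + s)) + s = (h + 2*s) + s = h + 3*s)
y(r) = -8 - 4*r (y(r) = -8 + ((0 - r)*5 + r) = -8 + (-r*5 + r) = -8 + (-5*r + r) = -8 - 4*r)
-y(C(M(0), g(4, 4))) = -(-8 - 4*((-4 + 2*0²) + 3*0)) = -(-8 - 4*((-4 + 2*0) + 0)) = -(-8 - 4*((-4 + 0) + 0)) = -(-8 - 4*(-4 + 0)) = -(-8 - 4*(-4)) = -(-8 + 16) = -1*8 = -8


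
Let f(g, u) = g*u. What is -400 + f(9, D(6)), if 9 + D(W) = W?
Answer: -427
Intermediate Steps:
D(W) = -9 + W
-400 + f(9, D(6)) = -400 + 9*(-9 + 6) = -400 + 9*(-3) = -400 - 27 = -427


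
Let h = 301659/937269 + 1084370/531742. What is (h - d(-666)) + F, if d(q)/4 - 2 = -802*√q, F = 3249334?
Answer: 269902911001239076/83064215433 + 9624*I*√74 ≈ 3.2493e+6 + 82789.0*I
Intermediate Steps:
h = 196125190918/83064215433 (h = 301659*(1/937269) + 1084370*(1/531742) = 100553/312423 + 542185/265871 = 196125190918/83064215433 ≈ 2.3611)
d(q) = 8 - 3208*√q (d(q) = 8 + 4*(-802*√q) = 8 - 3208*√q)
(h - d(-666)) + F = (196125190918/83064215433 - (8 - 9624*I*√74)) + 3249334 = (196125190918/83064215433 + (-8 + 9624*I*√74)) + 3249334 = (-468388532546/83064215433 + 9624*I*√74) + 3249334 = 269902911001239076/83064215433 + 9624*I*√74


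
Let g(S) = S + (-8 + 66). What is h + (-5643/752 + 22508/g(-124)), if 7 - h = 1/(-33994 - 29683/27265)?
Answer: -714159232068605/2091032465808 ≈ -341.53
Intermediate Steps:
g(S) = 58 + S (g(S) = S + 58 = 58 + S)
h = 6488159916/926876093 (h = 7 - 1/(-33994 - 29683/27265) = 7 - 1/(-926876093/27265) = 7 - 1*(-27265/926876093) = 7 + 27265/926876093 = 6488159916/926876093 ≈ 7.0000)
h + (-5643/752 + 22508/g(-124)) = 6488159916/926876093 + (-5643/752 + 22508/(58 - 124)) = 6488159916/926876093 + (-5643*1/752 + 22508/(-66)) = 6488159916/926876093 + (-5643/752 + 22508*(-1/66)) = 6488159916/926876093 + (-5643/752 - 11254/33) = 6488159916/926876093 - 8649227/24816 = -714159232068605/2091032465808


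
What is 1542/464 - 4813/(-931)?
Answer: 1834417/215992 ≈ 8.4930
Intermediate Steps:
1542/464 - 4813/(-931) = 1542*(1/464) - 4813*(-1/931) = 771/232 + 4813/931 = 1834417/215992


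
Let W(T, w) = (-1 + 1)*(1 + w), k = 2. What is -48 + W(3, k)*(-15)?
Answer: -48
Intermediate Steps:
W(T, w) = 0 (W(T, w) = 0*(1 + w) = 0)
-48 + W(3, k)*(-15) = -48 + 0*(-15) = -48 + 0 = -48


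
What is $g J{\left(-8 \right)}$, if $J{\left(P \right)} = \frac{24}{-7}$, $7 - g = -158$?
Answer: $- \frac{3960}{7} \approx -565.71$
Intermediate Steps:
$g = 165$ ($g = 7 - -158 = 7 + 158 = 165$)
$J{\left(P \right)} = - \frac{24}{7}$ ($J{\left(P \right)} = 24 \left(- \frac{1}{7}\right) = - \frac{24}{7}$)
$g J{\left(-8 \right)} = 165 \left(- \frac{24}{7}\right) = - \frac{3960}{7}$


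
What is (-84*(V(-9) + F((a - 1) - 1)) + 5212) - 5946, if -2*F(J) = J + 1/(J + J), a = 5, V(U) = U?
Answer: 155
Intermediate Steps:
F(J) = -J/2 - 1/(4*J) (F(J) = -(J + 1/(J + J))/2 = -(J + 1/(2*J))/2 = -J/2 - 1/(4*J))
(-84*(V(-9) + F((a - 1) - 1)) + 5212) - 5946 = (-84*(-9 + (-((5 - 1) - 1)/2 - 1/(4*((5 - 1) - 1)))) + 5212) - 5946 = (-84*(-9 + (-(4 - 1)/2 - 1/(4*(4 - 1)))) + 5212) - 5946 = (-84*(-9 + (-½*3 - ¼/3)) + 5212) - 5946 = (-84*(-9 + (-3/2 - ¼*⅓)) + 5212) - 5946 = (-84*(-9 + (-3/2 - 1/12)) + 5212) - 5946 = (-84*(-9 - 19/12) + 5212) - 5946 = (-84*(-127/12) + 5212) - 5946 = (889 + 5212) - 5946 = 6101 - 5946 = 155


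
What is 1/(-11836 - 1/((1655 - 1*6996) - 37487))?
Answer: -42828/506912207 ≈ -8.4488e-5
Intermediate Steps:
1/(-11836 - 1/((1655 - 1*6996) - 37487)) = 1/(-11836 - 1/((1655 - 6996) - 37487)) = 1/(-11836 - 1/(-5341 - 37487)) = 1/(-11836 - 1/(-42828)) = 1/(-11836 - 1*(-1/42828)) = 1/(-11836 + 1/42828) = 1/(-506912207/42828) = -42828/506912207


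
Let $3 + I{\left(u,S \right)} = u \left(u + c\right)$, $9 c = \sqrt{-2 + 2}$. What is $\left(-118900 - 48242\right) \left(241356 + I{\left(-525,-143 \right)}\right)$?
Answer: $-86408736876$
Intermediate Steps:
$c = 0$ ($c = \frac{\sqrt{-2 + 2}}{9} = \frac{\sqrt{0}}{9} = \frac{1}{9} \cdot 0 = 0$)
$I{\left(u,S \right)} = -3 + u^{2}$ ($I{\left(u,S \right)} = -3 + u \left(u + 0\right) = -3 + u u = -3 + u^{2}$)
$\left(-118900 - 48242\right) \left(241356 + I{\left(-525,-143 \right)}\right) = \left(-118900 - 48242\right) \left(241356 - \left(3 - \left(-525\right)^{2}\right)\right) = - 167142 \left(241356 + \left(-3 + 275625\right)\right) = - 167142 \left(241356 + 275622\right) = \left(-167142\right) 516978 = -86408736876$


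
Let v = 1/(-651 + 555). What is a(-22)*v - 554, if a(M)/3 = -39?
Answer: -17689/32 ≈ -552.78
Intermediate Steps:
v = -1/96 (v = 1/(-96) = -1/96 ≈ -0.010417)
a(M) = -117 (a(M) = 3*(-39) = -117)
a(-22)*v - 554 = -117*(-1/96) - 554 = 39/32 - 554 = -17689/32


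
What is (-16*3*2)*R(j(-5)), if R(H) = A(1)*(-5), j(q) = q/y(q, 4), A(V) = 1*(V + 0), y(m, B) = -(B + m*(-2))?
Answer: 480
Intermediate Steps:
y(m, B) = -B + 2*m (y(m, B) = -(B - 2*m) = -B + 2*m)
A(V) = V (A(V) = 1*V = V)
j(q) = q/(-4 + 2*q) (j(q) = q/(-1*4 + 2*q) = q/(-4 + 2*q))
R(H) = -5 (R(H) = 1*(-5) = -5)
(-16*3*2)*R(j(-5)) = (-16*3*2)*(-5) = -48*2*(-5) = -96*(-5) = 480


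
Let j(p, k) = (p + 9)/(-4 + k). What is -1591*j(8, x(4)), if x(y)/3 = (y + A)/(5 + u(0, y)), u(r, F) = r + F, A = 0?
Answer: 81141/8 ≈ 10143.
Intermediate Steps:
u(r, F) = F + r
x(y) = 3*y/(5 + y) (x(y) = 3*((y + 0)/(5 + (y + 0))) = 3*(y/(5 + y)) = 3*y/(5 + y))
j(p, k) = (9 + p)/(-4 + k)
-1591*j(8, x(4)) = -1591*(9 + 8)/(-4 + 3*4/(5 + 4)) = -1591*17/(-4 + 3*4/9) = -1591*17/(-4 + 3*4*(⅑)) = -1591*17/(-4 + 4/3) = -1591*17/(-8/3) = -(-4773)*17/8 = -1591*(-51/8) = 81141/8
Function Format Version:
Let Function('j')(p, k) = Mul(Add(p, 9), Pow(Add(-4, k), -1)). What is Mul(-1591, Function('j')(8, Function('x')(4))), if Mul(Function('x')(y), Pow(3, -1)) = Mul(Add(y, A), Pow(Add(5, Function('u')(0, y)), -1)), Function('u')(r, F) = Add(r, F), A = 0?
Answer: Rational(81141, 8) ≈ 10143.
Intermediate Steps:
Function('u')(r, F) = Add(F, r)
Function('x')(y) = Mul(3, y, Pow(Add(5, y), -1)) (Function('x')(y) = Mul(3, Mul(Add(y, 0), Pow(Add(5, Add(y, 0)), -1))) = Mul(3, Mul(y, Pow(Add(5, y), -1))) = Mul(3, y, Pow(Add(5, y), -1)))
Function('j')(p, k) = Mul(Pow(Add(-4, k), -1), Add(9, p)) (Function('j')(p, k) = Mul(Add(9, p), Pow(Add(-4, k), -1)) = Mul(Pow(Add(-4, k), -1), Add(9, p)))
Mul(-1591, Function('j')(8, Function('x')(4))) = Mul(-1591, Mul(Pow(Add(-4, Mul(3, 4, Pow(Add(5, 4), -1))), -1), Add(9, 8))) = Mul(-1591, Mul(Pow(Add(-4, Mul(3, 4, Pow(9, -1))), -1), 17)) = Mul(-1591, Mul(Pow(Add(-4, Mul(3, 4, Rational(1, 9))), -1), 17)) = Mul(-1591, Mul(Pow(Add(-4, Rational(4, 3)), -1), 17)) = Mul(-1591, Mul(Pow(Rational(-8, 3), -1), 17)) = Mul(-1591, Mul(Rational(-3, 8), 17)) = Mul(-1591, Rational(-51, 8)) = Rational(81141, 8)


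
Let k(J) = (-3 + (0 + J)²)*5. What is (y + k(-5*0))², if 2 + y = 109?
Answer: 8464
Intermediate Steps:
y = 107 (y = -2 + 109 = 107)
k(J) = -15 + 5*J² (k(J) = (-3 + J²)*5 = -15 + 5*J²)
(y + k(-5*0))² = (107 + (-15 + 5*(-5*0)²))² = (107 + (-15 + 5*0²))² = (107 + (-15 + 5*0))² = (107 + (-15 + 0))² = (107 - 15)² = 92² = 8464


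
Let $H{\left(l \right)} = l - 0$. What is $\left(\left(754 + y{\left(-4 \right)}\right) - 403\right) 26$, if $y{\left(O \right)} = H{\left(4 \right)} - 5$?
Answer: $9100$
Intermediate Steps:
$H{\left(l \right)} = l$ ($H{\left(l \right)} = l + 0 = l$)
$y{\left(O \right)} = -1$ ($y{\left(O \right)} = 4 - 5 = -1$)
$\left(\left(754 + y{\left(-4 \right)}\right) - 403\right) 26 = \left(\left(754 - 1\right) - 403\right) 26 = \left(753 - 403\right) 26 = 350 \cdot 26 = 9100$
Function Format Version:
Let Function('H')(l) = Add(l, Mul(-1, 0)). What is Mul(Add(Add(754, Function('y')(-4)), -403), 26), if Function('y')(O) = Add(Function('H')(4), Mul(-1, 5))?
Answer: 9100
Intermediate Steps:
Function('H')(l) = l (Function('H')(l) = Add(l, 0) = l)
Function('y')(O) = -1 (Function('y')(O) = Add(4, Mul(-1, 5)) = Add(4, -5) = -1)
Mul(Add(Add(754, Function('y')(-4)), -403), 26) = Mul(Add(Add(754, -1), -403), 26) = Mul(Add(753, -403), 26) = Mul(350, 26) = 9100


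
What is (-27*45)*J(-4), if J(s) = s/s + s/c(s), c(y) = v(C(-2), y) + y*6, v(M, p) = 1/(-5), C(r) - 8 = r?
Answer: -171315/121 ≈ -1415.8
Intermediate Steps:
C(r) = 8 + r
v(M, p) = -⅕
c(y) = -⅕ + 6*y (c(y) = -⅕ + y*6 = -⅕ + 6*y)
J(s) = 1 + s/(-⅕ + 6*s) (J(s) = s/s + s/(-⅕ + 6*s) = 1 + s/(-⅕ + 6*s))
(-27*45)*J(-4) = (-27*45)*((-1 + 35*(-4))/(-1 + 30*(-4))) = -1215*(-1 - 140)/(-1 - 120) = -1215*(-141)/(-121) = -(-1215)*(-141)/121 = -1215*141/121 = -171315/121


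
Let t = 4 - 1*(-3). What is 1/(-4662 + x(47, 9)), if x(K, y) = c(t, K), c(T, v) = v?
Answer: -1/4615 ≈ -0.00021668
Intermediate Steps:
t = 7 (t = 4 + 3 = 7)
x(K, y) = K
1/(-4662 + x(47, 9)) = 1/(-4662 + 47) = 1/(-4615) = -1/4615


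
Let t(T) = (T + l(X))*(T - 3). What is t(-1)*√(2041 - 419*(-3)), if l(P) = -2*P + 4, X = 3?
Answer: 12*√3298 ≈ 689.14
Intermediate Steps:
l(P) = 4 - 2*P
t(T) = (-3 + T)*(-2 + T) (t(T) = (T + (4 - 2*3))*(T - 3) = (T + (4 - 6))*(-3 + T) = (T - 2)*(-3 + T) = (-2 + T)*(-3 + T) = (-3 + T)*(-2 + T))
t(-1)*√(2041 - 419*(-3)) = (6 + (-1)² - 5*(-1))*√(2041 - 419*(-3)) = (6 + 1 + 5)*√(2041 + 1257) = 12*√3298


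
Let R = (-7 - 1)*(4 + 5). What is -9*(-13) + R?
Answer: 45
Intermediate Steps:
R = -72 (R = -8*9 = -72)
-9*(-13) + R = -9*(-13) - 72 = 117 - 72 = 45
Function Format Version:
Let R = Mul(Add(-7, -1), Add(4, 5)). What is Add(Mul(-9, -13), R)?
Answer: 45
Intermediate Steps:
R = -72 (R = Mul(-8, 9) = -72)
Add(Mul(-9, -13), R) = Add(Mul(-9, -13), -72) = Add(117, -72) = 45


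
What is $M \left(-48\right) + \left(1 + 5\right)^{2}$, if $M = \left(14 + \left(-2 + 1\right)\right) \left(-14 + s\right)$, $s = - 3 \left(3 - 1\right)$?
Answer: $12516$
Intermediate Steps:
$s = -6$ ($s = \left(-3\right) 2 = -6$)
$M = -260$ ($M = \left(14 + \left(-2 + 1\right)\right) \left(-14 - 6\right) = \left(14 - 1\right) \left(-20\right) = 13 \left(-20\right) = -260$)
$M \left(-48\right) + \left(1 + 5\right)^{2} = \left(-260\right) \left(-48\right) + \left(1 + 5\right)^{2} = 12480 + 6^{2} = 12480 + 36 = 12516$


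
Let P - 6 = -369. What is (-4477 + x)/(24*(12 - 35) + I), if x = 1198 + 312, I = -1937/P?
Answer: 1077021/198439 ≈ 5.4275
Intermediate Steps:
P = -363 (P = 6 - 369 = -363)
I = 1937/363 (I = -1937/(-363) = -1937*(-1/363) = 1937/363 ≈ 5.3361)
x = 1510
(-4477 + x)/(24*(12 - 35) + I) = (-4477 + 1510)/(24*(12 - 35) + 1937/363) = -2967/(24*(-23) + 1937/363) = -2967/(-552 + 1937/363) = -2967/(-198439/363) = -2967*(-363/198439) = 1077021/198439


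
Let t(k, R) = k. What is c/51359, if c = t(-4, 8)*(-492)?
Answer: 1968/51359 ≈ 0.038319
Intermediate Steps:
c = 1968 (c = -4*(-492) = 1968)
c/51359 = 1968/51359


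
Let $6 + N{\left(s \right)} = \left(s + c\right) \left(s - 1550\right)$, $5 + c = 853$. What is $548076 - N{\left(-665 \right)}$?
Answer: $953427$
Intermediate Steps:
$c = 848$ ($c = -5 + 853 = 848$)
$N{\left(s \right)} = -6 + \left(-1550 + s\right) \left(848 + s\right)$ ($N{\left(s \right)} = -6 + \left(s + 848\right) \left(s - 1550\right) = -6 + \left(848 + s\right) \left(-1550 + s\right) = -6 + \left(-1550 + s\right) \left(848 + s\right)$)
$548076 - N{\left(-665 \right)} = 548076 - \left(-1314406 + \left(-665\right)^{2} - -466830\right) = 548076 - \left(-1314406 + 442225 + 466830\right) = 548076 - -405351 = 548076 + 405351 = 953427$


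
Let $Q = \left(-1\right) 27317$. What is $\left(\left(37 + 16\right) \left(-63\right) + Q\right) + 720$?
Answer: $-29936$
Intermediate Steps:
$Q = -27317$
$\left(\left(37 + 16\right) \left(-63\right) + Q\right) + 720 = \left(\left(37 + 16\right) \left(-63\right) - 27317\right) + 720 = \left(53 \left(-63\right) - 27317\right) + 720 = \left(-3339 - 27317\right) + 720 = -30656 + 720 = -29936$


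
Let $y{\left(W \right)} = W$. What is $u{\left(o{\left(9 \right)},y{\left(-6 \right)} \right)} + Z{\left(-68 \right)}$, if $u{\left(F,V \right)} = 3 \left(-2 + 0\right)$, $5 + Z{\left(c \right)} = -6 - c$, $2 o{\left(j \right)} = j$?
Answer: $51$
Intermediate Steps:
$o{\left(j \right)} = \frac{j}{2}$
$Z{\left(c \right)} = -11 - c$ ($Z{\left(c \right)} = -5 - \left(6 + c\right) = -11 - c$)
$u{\left(F,V \right)} = -6$ ($u{\left(F,V \right)} = 3 \left(-2\right) = -6$)
$u{\left(o{\left(9 \right)},y{\left(-6 \right)} \right)} + Z{\left(-68 \right)} = -6 - -57 = -6 + \left(-11 + 68\right) = -6 + 57 = 51$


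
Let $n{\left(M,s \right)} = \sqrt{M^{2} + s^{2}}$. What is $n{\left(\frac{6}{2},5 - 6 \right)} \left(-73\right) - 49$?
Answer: $-49 - 73 \sqrt{10} \approx -279.85$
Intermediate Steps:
$n{\left(\frac{6}{2},5 - 6 \right)} \left(-73\right) - 49 = \sqrt{\left(\frac{6}{2}\right)^{2} + \left(5 - 6\right)^{2}} \left(-73\right) - 49 = \sqrt{\left(6 \cdot \frac{1}{2}\right)^{2} + \left(5 - 6\right)^{2}} \left(-73\right) - 49 = \sqrt{3^{2} + \left(-1\right)^{2}} \left(-73\right) - 49 = \sqrt{9 + 1} \left(-73\right) - 49 = \sqrt{10} \left(-73\right) - 49 = - 73 \sqrt{10} - 49 = -49 - 73 \sqrt{10}$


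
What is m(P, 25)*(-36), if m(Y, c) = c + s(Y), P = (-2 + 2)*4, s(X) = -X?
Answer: -900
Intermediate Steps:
P = 0 (P = 0*4 = 0)
m(Y, c) = c - Y
m(P, 25)*(-36) = (25 - 1*0)*(-36) = (25 + 0)*(-36) = 25*(-36) = -900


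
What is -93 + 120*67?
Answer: 7947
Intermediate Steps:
-93 + 120*67 = -93 + 8040 = 7947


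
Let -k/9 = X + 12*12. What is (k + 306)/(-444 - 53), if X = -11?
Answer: 891/497 ≈ 1.7928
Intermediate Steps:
k = -1197 (k = -9*(-11 + 12*12) = -9*(-11 + 144) = -9*133 = -1197)
(k + 306)/(-444 - 53) = (-1197 + 306)/(-444 - 53) = -891/(-497) = -891*(-1/497) = 891/497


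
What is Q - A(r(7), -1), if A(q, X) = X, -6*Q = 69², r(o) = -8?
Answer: -1585/2 ≈ -792.50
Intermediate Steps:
Q = -1587/2 (Q = -⅙*69² = -⅙*4761 = -1587/2 ≈ -793.50)
Q - A(r(7), -1) = -1587/2 - 1*(-1) = -1587/2 + 1 = -1585/2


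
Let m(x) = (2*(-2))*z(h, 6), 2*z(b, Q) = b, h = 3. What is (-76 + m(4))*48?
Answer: -3936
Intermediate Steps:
z(b, Q) = b/2
m(x) = -6 (m(x) = (2*(-2))*((½)*3) = -4*3/2 = -6)
(-76 + m(4))*48 = (-76 - 6)*48 = -82*48 = -3936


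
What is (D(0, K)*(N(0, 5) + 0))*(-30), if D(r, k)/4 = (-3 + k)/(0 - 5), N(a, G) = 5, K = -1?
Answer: -480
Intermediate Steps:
D(r, k) = 12/5 - 4*k/5 (D(r, k) = 4*((-3 + k)/(0 - 5)) = 4*((-3 + k)/(-5)) = 4*((-3 + k)*(-⅕)) = 4*(⅗ - k/5) = 12/5 - 4*k/5)
(D(0, K)*(N(0, 5) + 0))*(-30) = ((12/5 - ⅘*(-1))*(5 + 0))*(-30) = ((12/5 + ⅘)*5)*(-30) = ((16/5)*5)*(-30) = 16*(-30) = -480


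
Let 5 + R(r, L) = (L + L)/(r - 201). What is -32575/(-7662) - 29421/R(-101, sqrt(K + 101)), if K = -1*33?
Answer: 25717995495785/4367010534 - 8885142*sqrt(17)/569957 ≈ 5824.9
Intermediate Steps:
K = -33
R(r, L) = -5 + 2*L/(-201 + r) (R(r, L) = -5 + (L + L)/(r - 201) = -5 + (2*L)/(-201 + r) = -5 + 2*L/(-201 + r))
-32575/(-7662) - 29421/R(-101, sqrt(K + 101)) = -32575/(-7662) - 29421*(-201 - 101)/(1005 - 5*(-101) + 2*sqrt(-33 + 101)) = -32575*(-1/7662) - 29421*(-302/(1005 + 505 + 2*sqrt(68))) = 32575/7662 - 29421*(-302/(1005 + 505 + 2*(2*sqrt(17)))) = 32575/7662 - 29421*(-302/(1005 + 505 + 4*sqrt(17))) = 32575/7662 - 29421*(-302/(1510 + 4*sqrt(17))) = 32575/7662 - 29421/(-5 - 2*sqrt(17)/151)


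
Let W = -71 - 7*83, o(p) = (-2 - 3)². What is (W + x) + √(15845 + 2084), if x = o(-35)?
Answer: -627 + √17929 ≈ -493.10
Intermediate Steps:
o(p) = 25 (o(p) = (-5)² = 25)
x = 25
W = -652 (W = -71 - 581 = -652)
(W + x) + √(15845 + 2084) = (-652 + 25) + √(15845 + 2084) = -627 + √17929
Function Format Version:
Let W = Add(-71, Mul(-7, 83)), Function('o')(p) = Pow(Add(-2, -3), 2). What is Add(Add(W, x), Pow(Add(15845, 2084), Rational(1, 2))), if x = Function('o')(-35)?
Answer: Add(-627, Pow(17929, Rational(1, 2))) ≈ -493.10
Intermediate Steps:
Function('o')(p) = 25 (Function('o')(p) = Pow(-5, 2) = 25)
x = 25
W = -652 (W = Add(-71, -581) = -652)
Add(Add(W, x), Pow(Add(15845, 2084), Rational(1, 2))) = Add(Add(-652, 25), Pow(Add(15845, 2084), Rational(1, 2))) = Add(-627, Pow(17929, Rational(1, 2)))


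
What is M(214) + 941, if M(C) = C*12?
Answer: 3509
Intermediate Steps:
M(C) = 12*C
M(214) + 941 = 12*214 + 941 = 2568 + 941 = 3509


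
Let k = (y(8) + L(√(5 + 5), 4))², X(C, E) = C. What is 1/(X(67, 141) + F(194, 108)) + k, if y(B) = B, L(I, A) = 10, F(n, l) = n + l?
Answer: 119557/369 ≈ 324.00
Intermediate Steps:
F(n, l) = l + n
k = 324 (k = (8 + 10)² = 18² = 324)
1/(X(67, 141) + F(194, 108)) + k = 1/(67 + (108 + 194)) + 324 = 1/(67 + 302) + 324 = 1/369 + 324 = 119557/369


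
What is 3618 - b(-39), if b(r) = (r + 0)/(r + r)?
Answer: 7235/2 ≈ 3617.5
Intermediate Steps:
b(r) = ½ (b(r) = r/((2*r)) = r*(1/(2*r)) = ½)
3618 - b(-39) = 3618 - 1*½ = 3618 - ½ = 7235/2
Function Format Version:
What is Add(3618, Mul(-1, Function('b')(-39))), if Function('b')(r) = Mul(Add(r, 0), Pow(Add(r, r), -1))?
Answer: Rational(7235, 2) ≈ 3617.5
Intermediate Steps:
Function('b')(r) = Rational(1, 2) (Function('b')(r) = Mul(r, Pow(Mul(2, r), -1)) = Mul(r, Mul(Rational(1, 2), Pow(r, -1))) = Rational(1, 2))
Add(3618, Mul(-1, Function('b')(-39))) = Add(3618, Mul(-1, Rational(1, 2))) = Add(3618, Rational(-1, 2)) = Rational(7235, 2)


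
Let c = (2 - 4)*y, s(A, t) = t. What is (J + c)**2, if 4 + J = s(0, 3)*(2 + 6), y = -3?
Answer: 676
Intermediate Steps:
c = 6 (c = (2 - 4)*(-3) = -2*(-3) = 6)
J = 20 (J = -4 + 3*(2 + 6) = -4 + 3*8 = -4 + 24 = 20)
(J + c)**2 = (20 + 6)**2 = 26**2 = 676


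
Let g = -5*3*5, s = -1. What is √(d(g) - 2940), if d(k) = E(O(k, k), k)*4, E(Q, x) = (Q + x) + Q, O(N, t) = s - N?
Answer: 2*I*√662 ≈ 51.459*I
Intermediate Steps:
g = -75 (g = -15*5 = -75)
O(N, t) = -1 - N
E(Q, x) = x + 2*Q
d(k) = -8 - 4*k (d(k) = (k + 2*(-1 - k))*4 = (k + (-2 - 2*k))*4 = (-2 - k)*4 = -8 - 4*k)
√(d(g) - 2940) = √((-8 - 4*(-75)) - 2940) = √((-8 + 300) - 2940) = √(292 - 2940) = √(-2648) = 2*I*√662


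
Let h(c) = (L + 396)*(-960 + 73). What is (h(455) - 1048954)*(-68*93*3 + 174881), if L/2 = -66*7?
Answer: -90523571762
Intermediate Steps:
L = -924 (L = 2*(-66*7) = 2*(-462) = -924)
h(c) = 468336 (h(c) = (-924 + 396)*(-960 + 73) = -528*(-887) = 468336)
(h(455) - 1048954)*(-68*93*3 + 174881) = (468336 - 1048954)*(-68*93*3 + 174881) = -580618*(-6324*3 + 174881) = -580618*(-18972 + 174881) = -580618*155909 = -90523571762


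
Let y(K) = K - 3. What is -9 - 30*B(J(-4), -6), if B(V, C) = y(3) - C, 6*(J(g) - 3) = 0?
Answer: -189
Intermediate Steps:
y(K) = -3 + K
J(g) = 3 (J(g) = 3 + (⅙)*0 = 3 + 0 = 3)
B(V, C) = -C (B(V, C) = (-3 + 3) - C = 0 - C = -C)
-9 - 30*B(J(-4), -6) = -9 - (-30)*(-6) = -9 - 30*6 = -9 - 180 = -189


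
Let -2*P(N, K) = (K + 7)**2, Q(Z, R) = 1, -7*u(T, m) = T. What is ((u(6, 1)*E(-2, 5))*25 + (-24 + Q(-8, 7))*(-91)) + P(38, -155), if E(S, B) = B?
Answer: -62763/7 ≈ -8966.1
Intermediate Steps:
u(T, m) = -T/7
P(N, K) = -(7 + K)**2/2 (P(N, K) = -(K + 7)**2/2 = -(7 + K)**2/2)
((u(6, 1)*E(-2, 5))*25 + (-24 + Q(-8, 7))*(-91)) + P(38, -155) = ((-1/7*6*5)*25 + (-24 + 1)*(-91)) - (7 - 155)**2/2 = (-6/7*5*25 - 23*(-91)) - 1/2*(-148)**2 = (-30/7*25 + 2093) - 1/2*21904 = (-750/7 + 2093) - 10952 = 13901/7 - 10952 = -62763/7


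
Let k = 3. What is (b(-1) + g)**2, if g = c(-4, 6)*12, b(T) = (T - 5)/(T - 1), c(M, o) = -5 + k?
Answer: 441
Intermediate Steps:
c(M, o) = -2 (c(M, o) = -5 + 3 = -2)
b(T) = (-5 + T)/(-1 + T)
g = -24 (g = -2*12 = -24)
(b(-1) + g)**2 = ((-5 - 1)/(-1 - 1) - 24)**2 = (-6/(-2) - 24)**2 = (-1/2*(-6) - 24)**2 = (3 - 24)**2 = (-21)**2 = 441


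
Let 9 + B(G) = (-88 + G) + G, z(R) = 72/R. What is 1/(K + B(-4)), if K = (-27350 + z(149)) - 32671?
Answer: -149/8958702 ≈ -1.6632e-5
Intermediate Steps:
B(G) = -97 + 2*G (B(G) = -9 + ((-88 + G) + G) = -9 + (-88 + 2*G) = -97 + 2*G)
K = -8943057/149 (K = (-27350 + 72/149) - 32671 = -4075078/149 - 32671 = -8943057/149 ≈ -60021.)
1/(K + B(-4)) = 1/(-8943057/149 + (-97 + 2*(-4))) = 1/(-8943057/149 + (-97 - 8)) = 1/(-8943057/149 - 105) = 1/(-8958702/149) = -149/8958702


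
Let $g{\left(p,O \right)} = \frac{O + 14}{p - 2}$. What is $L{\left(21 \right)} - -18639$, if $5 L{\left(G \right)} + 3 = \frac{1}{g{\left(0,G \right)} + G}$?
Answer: $\frac{652346}{35} \approx 18638.0$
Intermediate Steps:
$g{\left(p,O \right)} = \frac{14 + O}{-2 + p}$
$L{\left(G \right)} = - \frac{3}{5} + \frac{1}{5 \left(-7 + \frac{G}{2}\right)}$ ($L{\left(G \right)} = - \frac{3}{5} + \frac{1}{5 \left(\frac{14 + G}{-2 + 0} + G\right)} = - \frac{3}{5} + \frac{1}{5 \left(\frac{14 + G}{-2} + G\right)} = - \frac{3}{5} + \frac{1}{5 \left(- \frac{14 + G}{2} + G\right)} = - \frac{3}{5} + \frac{1}{5 \left(\left(-7 - \frac{G}{2}\right) + G\right)} = - \frac{3}{5} + \frac{1}{5 \left(-7 + \frac{G}{2}\right)}$)
$L{\left(21 \right)} - -18639 = \frac{44 - 63}{5 \left(-14 + 21\right)} - -18639 = \frac{44 - 63}{5 \cdot 7} + 18639 = \frac{1}{5} \cdot \frac{1}{7} \left(-19\right) + 18639 = - \frac{19}{35} + 18639 = \frac{652346}{35}$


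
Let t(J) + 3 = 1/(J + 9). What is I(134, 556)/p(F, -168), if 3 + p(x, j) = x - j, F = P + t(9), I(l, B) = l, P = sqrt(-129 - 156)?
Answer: 7035804/8601229 - 43416*I*sqrt(285)/8601229 ≈ 0.818 - 0.085214*I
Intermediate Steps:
P = I*sqrt(285) (P = sqrt(-285) = I*sqrt(285) ≈ 16.882*I)
t(J) = -3 + 1/(9 + J) (t(J) = -3 + 1/(J + 9) = -3 + 1/(9 + J))
F = -53/18 + I*sqrt(285) (F = I*sqrt(285) + (-26 - 3*9)/(9 + 9) = I*sqrt(285) + (-26 - 27)/18 = I*sqrt(285) + (1/18)*(-53) = I*sqrt(285) - 53/18 = -53/18 + I*sqrt(285) ≈ -2.9444 + 16.882*I)
p(x, j) = -3 + x - j (p(x, j) = -3 + (x - j) = -3 + x - j)
I(134, 556)/p(F, -168) = 134/(-3 + (-53/18 + I*sqrt(285)) - 1*(-168)) = 134/(-3 + (-53/18 + I*sqrt(285)) + 168) = 134/(2917/18 + I*sqrt(285))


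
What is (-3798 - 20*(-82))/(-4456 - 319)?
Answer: 2158/4775 ≈ 0.45194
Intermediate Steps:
(-3798 - 20*(-82))/(-4456 - 319) = (-3798 + 1640)/(-4775) = -2158*(-1/4775) = 2158/4775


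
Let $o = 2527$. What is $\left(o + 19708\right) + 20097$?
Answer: $42332$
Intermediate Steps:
$\left(o + 19708\right) + 20097 = \left(2527 + 19708\right) + 20097 = 22235 + 20097 = 42332$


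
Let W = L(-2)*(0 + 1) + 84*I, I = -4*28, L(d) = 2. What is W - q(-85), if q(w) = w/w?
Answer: -9407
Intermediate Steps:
I = -112
q(w) = 1
W = -9406 (W = 2*(0 + 1) + 84*(-112) = 2*1 - 9408 = 2 - 9408 = -9406)
W - q(-85) = -9406 - 1*1 = -9406 - 1 = -9407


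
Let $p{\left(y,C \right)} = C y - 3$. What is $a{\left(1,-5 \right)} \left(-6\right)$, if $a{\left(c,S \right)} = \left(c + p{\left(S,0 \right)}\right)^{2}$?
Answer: $-24$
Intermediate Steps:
$p{\left(y,C \right)} = -3 + C y$
$a{\left(c,S \right)} = \left(-3 + c\right)^{2}$ ($a{\left(c,S \right)} = \left(c - \left(3 + 0 S\right)\right)^{2} = \left(c + \left(-3 + 0\right)\right)^{2} = \left(c - 3\right)^{2} = \left(-3 + c\right)^{2}$)
$a{\left(1,-5 \right)} \left(-6\right) = \left(-3 + 1\right)^{2} \left(-6\right) = \left(-2\right)^{2} \left(-6\right) = 4 \left(-6\right) = -24$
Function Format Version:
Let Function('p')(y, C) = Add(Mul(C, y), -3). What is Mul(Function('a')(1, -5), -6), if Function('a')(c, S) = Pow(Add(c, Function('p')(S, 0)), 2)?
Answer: -24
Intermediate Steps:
Function('p')(y, C) = Add(-3, Mul(C, y))
Function('a')(c, S) = Pow(Add(-3, c), 2) (Function('a')(c, S) = Pow(Add(c, Add(-3, Mul(0, S))), 2) = Pow(Add(c, Add(-3, 0)), 2) = Pow(Add(c, -3), 2) = Pow(Add(-3, c), 2))
Mul(Function('a')(1, -5), -6) = Mul(Pow(Add(-3, 1), 2), -6) = Mul(Pow(-2, 2), -6) = Mul(4, -6) = -24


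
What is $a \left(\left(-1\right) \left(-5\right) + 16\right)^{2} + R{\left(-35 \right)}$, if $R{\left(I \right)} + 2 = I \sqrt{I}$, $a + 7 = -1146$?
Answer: $-508475 - 35 i \sqrt{35} \approx -5.0848 \cdot 10^{5} - 207.06 i$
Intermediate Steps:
$a = -1153$ ($a = -7 - 1146 = -1153$)
$R{\left(I \right)} = -2 + I^{\frac{3}{2}}$ ($R{\left(I \right)} = -2 + I \sqrt{I} = -2 + I^{\frac{3}{2}}$)
$a \left(\left(-1\right) \left(-5\right) + 16\right)^{2} + R{\left(-35 \right)} = - 1153 \left(\left(-1\right) \left(-5\right) + 16\right)^{2} - \left(2 - \left(-35\right)^{\frac{3}{2}}\right) = - 1153 \left(5 + 16\right)^{2} - \left(2 + 35 i \sqrt{35}\right) = - 1153 \cdot 21^{2} - \left(2 + 35 i \sqrt{35}\right) = \left(-1153\right) 441 - \left(2 + 35 i \sqrt{35}\right) = -508473 - \left(2 + 35 i \sqrt{35}\right) = -508475 - 35 i \sqrt{35}$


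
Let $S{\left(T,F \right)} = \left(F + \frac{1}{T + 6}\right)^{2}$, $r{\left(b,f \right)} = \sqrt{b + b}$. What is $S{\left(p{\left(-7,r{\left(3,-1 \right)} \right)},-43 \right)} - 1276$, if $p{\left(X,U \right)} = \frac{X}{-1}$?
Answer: $\frac{95720}{169} \approx 566.39$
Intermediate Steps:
$r{\left(b,f \right)} = \sqrt{2} \sqrt{b}$ ($r{\left(b,f \right)} = \sqrt{2 b} = \sqrt{2} \sqrt{b}$)
$p{\left(X,U \right)} = - X$ ($p{\left(X,U \right)} = X \left(-1\right) = - X$)
$S{\left(T,F \right)} = \left(F + \frac{1}{6 + T}\right)^{2}$
$S{\left(p{\left(-7,r{\left(3,-1 \right)} \right)},-43 \right)} - 1276 = \frac{\left(1 + 6 \left(-43\right) - 43 \left(\left(-1\right) \left(-7\right)\right)\right)^{2}}{\left(6 - -7\right)^{2}} - 1276 = \frac{\left(1 - 258 - 301\right)^{2}}{\left(6 + 7\right)^{2}} - 1276 = \frac{\left(1 - 258 - 301\right)^{2}}{169} - 1276 = \frac{\left(-558\right)^{2}}{169} - 1276 = \frac{1}{169} \cdot 311364 - 1276 = \frac{311364}{169} - 1276 = \frac{95720}{169}$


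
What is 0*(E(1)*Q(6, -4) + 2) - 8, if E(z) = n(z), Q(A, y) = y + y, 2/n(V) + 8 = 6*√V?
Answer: -8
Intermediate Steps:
n(V) = 2/(-8 + 6*√V)
Q(A, y) = 2*y
E(z) = 1/(-4 + 3*√z)
0*(E(1)*Q(6, -4) + 2) - 8 = 0*((2*(-4))/(-4 + 3*√1) + 2) - 8 = 0*(-8/(-4 + 3*1) + 2) - 8 = 0*(-8/(-4 + 3) + 2) - 8 = 0*(-8/(-1) + 2) - 8 = 0*(-1*(-8) + 2) - 8 = 0*(8 + 2) - 8 = 0*10 - 8 = 0 - 8 = -8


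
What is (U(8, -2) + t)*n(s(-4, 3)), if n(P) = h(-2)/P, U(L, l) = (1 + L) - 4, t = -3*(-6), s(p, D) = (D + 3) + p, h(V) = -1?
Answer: -23/2 ≈ -11.500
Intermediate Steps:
s(p, D) = 3 + D + p (s(p, D) = (3 + D) + p = 3 + D + p)
t = 18
U(L, l) = -3 + L
n(P) = -1/P
(U(8, -2) + t)*n(s(-4, 3)) = ((-3 + 8) + 18)*(-1/(3 + 3 - 4)) = (5 + 18)*(-1/2) = 23*(-1*½) = 23*(-½) = -23/2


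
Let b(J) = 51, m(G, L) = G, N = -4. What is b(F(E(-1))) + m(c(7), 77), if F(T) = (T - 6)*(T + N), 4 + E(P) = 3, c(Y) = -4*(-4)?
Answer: 67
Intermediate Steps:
c(Y) = 16
E(P) = -1 (E(P) = -4 + 3 = -1)
F(T) = (-6 + T)*(-4 + T) (F(T) = (T - 6)*(T - 4) = (-6 + T)*(-4 + T))
b(F(E(-1))) + m(c(7), 77) = 51 + 16 = 67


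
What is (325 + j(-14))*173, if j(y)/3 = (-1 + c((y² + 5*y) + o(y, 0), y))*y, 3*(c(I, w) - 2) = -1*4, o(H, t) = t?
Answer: 58647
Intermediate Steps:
c(I, w) = ⅔ (c(I, w) = 2 + (-1*4)/3 = 2 + (⅓)*(-4) = 2 - 4/3 = ⅔)
j(y) = -y (j(y) = 3*((-1 + ⅔)*y) = 3*(-y/3) = -y)
(325 + j(-14))*173 = (325 - 1*(-14))*173 = (325 + 14)*173 = 339*173 = 58647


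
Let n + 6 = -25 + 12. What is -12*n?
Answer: 228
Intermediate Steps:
n = -19 (n = -6 + (-25 + 12) = -6 - 13 = -19)
-12*n = -12*(-19) = 228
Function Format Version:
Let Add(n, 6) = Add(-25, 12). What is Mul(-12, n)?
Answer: 228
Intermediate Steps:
n = -19 (n = Add(-6, Add(-25, 12)) = Add(-6, -13) = -19)
Mul(-12, n) = Mul(-12, -19) = 228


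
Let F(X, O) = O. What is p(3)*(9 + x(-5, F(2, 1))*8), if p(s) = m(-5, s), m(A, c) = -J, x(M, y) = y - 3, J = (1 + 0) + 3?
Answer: 28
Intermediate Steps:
J = 4 (J = 1 + 3 = 4)
x(M, y) = -3 + y
m(A, c) = -4 (m(A, c) = -1*4 = -4)
p(s) = -4
p(3)*(9 + x(-5, F(2, 1))*8) = -4*(9 + (-3 + 1)*8) = -4*(9 - 2*8) = -4*(9 - 16) = -4*(-7) = 28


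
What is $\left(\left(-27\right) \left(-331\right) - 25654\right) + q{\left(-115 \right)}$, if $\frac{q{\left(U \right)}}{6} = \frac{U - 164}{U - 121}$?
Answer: $- \frac{1971769}{118} \approx -16710.0$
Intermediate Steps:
$q{\left(U \right)} = \frac{6 \left(-164 + U\right)}{-121 + U}$ ($q{\left(U \right)} = 6 \frac{U - 164}{U - 121} = 6 \frac{-164 + U}{-121 + U} = \frac{6 \left(-164 + U\right)}{-121 + U}$)
$\left(\left(-27\right) \left(-331\right) - 25654\right) + q{\left(-115 \right)} = \left(\left(-27\right) \left(-331\right) - 25654\right) + \frac{6 \left(-164 - 115\right)}{-121 - 115} = \left(8937 - 25654\right) + 6 \frac{1}{-236} \left(-279\right) = -16717 + 6 \left(- \frac{1}{236}\right) \left(-279\right) = -16717 + \frac{837}{118} = - \frac{1971769}{118}$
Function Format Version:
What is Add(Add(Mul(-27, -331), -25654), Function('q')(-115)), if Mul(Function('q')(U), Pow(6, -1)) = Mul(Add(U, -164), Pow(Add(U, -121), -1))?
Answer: Rational(-1971769, 118) ≈ -16710.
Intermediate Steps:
Function('q')(U) = Mul(6, Pow(Add(-121, U), -1), Add(-164, U)) (Function('q')(U) = Mul(6, Mul(Add(U, -164), Pow(Add(U, -121), -1))) = Mul(6, Mul(Add(-164, U), Pow(Add(-121, U), -1))) = Mul(6, Mul(Pow(Add(-121, U), -1), Add(-164, U))) = Mul(6, Pow(Add(-121, U), -1), Add(-164, U)))
Add(Add(Mul(-27, -331), -25654), Function('q')(-115)) = Add(Add(Mul(-27, -331), -25654), Mul(6, Pow(Add(-121, -115), -1), Add(-164, -115))) = Add(Add(8937, -25654), Mul(6, Pow(-236, -1), -279)) = Add(-16717, Mul(6, Rational(-1, 236), -279)) = Add(-16717, Rational(837, 118)) = Rational(-1971769, 118)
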